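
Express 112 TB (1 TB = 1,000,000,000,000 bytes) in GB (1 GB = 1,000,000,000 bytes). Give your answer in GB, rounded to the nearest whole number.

112,000 GB

112 TB × 1,000,000,000,000 bytes/TB = 112,000,000,000,000 bytes
1 GB = 10^9 bytes = 1,000,000,000 bytes
112,000,000,000,000 / 1,000,000,000 = 112,000 GB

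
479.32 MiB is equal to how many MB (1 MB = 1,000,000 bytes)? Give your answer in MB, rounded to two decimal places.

502.60 MB

479.32 MiB = 479.32 × 2^20 bytes = 502,603,448.32 bytes
1 MB = 1,000,000 bytes
502,603,448.32 / 1,000,000 = 502.60 MB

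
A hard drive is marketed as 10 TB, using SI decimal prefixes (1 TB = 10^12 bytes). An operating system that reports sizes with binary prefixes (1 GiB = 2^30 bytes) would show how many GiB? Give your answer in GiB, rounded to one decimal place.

10 TB = 10 × 10^12 bytes = 10,000,000,000,000 bytes
1 GiB = 2^30 bytes = 1,073,741,824 bytes
10,000,000,000,000 / 1,073,741,824 = 9,313.2 GiB

9,313.2 GiB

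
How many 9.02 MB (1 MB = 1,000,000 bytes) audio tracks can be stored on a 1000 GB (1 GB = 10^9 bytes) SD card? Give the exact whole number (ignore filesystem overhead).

110,864

Capacity: 1000 GB = 1,000,000,000,000 bytes
Per item: 9.02 MB = 9,020,000 bytes
⌊1,000,000,000,000 / 9,020,000⌋ = 110,864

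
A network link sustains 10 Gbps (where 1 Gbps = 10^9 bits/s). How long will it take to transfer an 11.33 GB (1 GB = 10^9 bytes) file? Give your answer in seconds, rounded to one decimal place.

11.33 GB = 11,330,000,000 bytes = 90,640,000,000 bits
10 Gbps = 10,000,000,000 bits/s
time = 90,640,000,000 / 10,000,000,000 = 9.1 s

9.1 seconds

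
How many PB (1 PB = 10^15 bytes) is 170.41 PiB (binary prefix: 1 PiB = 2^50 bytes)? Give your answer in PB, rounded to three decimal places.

170.41 PiB = 170.41 × 2^50 bytes = 191,864,603,125,051,555.84 bytes
1 PB = 10^15 bytes = 1,000,000,000,000,000 bytes
191,864,603,125,051,555.84 / 1,000,000,000,000,000 = 191.865 PB

191.865 PB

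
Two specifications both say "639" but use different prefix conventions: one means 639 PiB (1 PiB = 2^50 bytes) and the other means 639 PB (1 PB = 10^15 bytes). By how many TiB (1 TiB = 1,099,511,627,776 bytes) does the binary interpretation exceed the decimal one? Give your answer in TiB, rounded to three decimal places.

639 PiB = 639 × 1,125,899,906,842,624 = 719,450,040,472,436,736 bytes
639 PB = 639 × 1,000,000,000,000,000 = 639,000,000,000,000,000 bytes
difference = 80,450,040,472,436,736 bytes
80,450,040,472,436,736 / 1,099,511,627,776 = 73,168.886 TiB

73,168.886 TiB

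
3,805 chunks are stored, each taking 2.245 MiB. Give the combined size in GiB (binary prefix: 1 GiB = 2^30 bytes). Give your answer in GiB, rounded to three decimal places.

Total = 3,805 × 2.245 MiB = 8542.225 MiB
= 8542.225 × 1,048,576 bytes = 8,957,172,121.6 bytes
1 GiB = 1,073,741,824 bytes
8,957,172,121.6 / 1,073,741,824 = 8.342 GiB

8.342 GiB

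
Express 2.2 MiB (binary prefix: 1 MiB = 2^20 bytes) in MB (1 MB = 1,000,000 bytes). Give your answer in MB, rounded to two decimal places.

2.2 MiB = 2.2 × 2^20 bytes = 2,306,867.2 bytes
1 MB = 1,000,000 bytes
2,306,867.2 / 1,000,000 = 2.31 MB

2.31 MB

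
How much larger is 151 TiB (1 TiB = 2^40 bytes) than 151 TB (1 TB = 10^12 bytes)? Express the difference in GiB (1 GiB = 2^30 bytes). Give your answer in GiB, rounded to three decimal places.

151 TiB = 151 × 1,099,511,627,776 = 166,026,255,794,176 bytes
151 TB = 151 × 1,000,000,000,000 = 151,000,000,000,000 bytes
difference = 15,026,255,794,176 bytes
15,026,255,794,176 / 1,073,741,824 = 13,994.291 GiB

13,994.291 GiB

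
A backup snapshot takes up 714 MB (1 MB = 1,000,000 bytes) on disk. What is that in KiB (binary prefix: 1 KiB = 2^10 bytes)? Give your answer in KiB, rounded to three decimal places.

697,265.625 KiB

714 MB = 714 × 10^6 bytes = 714,000,000 bytes
1 KiB = 1,024 bytes
714,000,000 / 1,024 = 697,265.625 KiB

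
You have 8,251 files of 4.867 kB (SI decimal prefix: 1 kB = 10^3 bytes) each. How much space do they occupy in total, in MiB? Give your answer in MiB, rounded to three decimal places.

Total = 8,251 × 4.867 kB = 40157.617 kB
= 40157.617 × 1,000 bytes = 40,157,617 bytes
1 MiB = 1,048,576 bytes
40,157,617 / 1,048,576 = 38.297 MiB

38.297 MiB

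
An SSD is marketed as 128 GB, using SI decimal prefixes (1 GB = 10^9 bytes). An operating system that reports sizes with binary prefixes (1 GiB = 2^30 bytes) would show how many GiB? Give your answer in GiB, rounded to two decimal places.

128 GB = 128 × 10^9 bytes = 128,000,000,000 bytes
1 GiB = 1,073,741,824 bytes
128,000,000,000 / 1,073,741,824 = 119.21 GiB

119.21 GiB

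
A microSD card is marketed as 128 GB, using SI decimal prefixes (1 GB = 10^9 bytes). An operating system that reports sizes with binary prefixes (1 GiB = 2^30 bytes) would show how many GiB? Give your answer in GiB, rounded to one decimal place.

128 GB = 128 × 10^9 bytes = 128,000,000,000 bytes
1 GiB = 1,073,741,824 bytes
128,000,000,000 / 1,073,741,824 = 119.2 GiB

119.2 GiB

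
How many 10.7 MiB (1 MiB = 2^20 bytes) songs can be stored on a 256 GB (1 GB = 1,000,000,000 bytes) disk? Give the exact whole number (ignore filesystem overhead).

Capacity: 256 GB = 256,000,000,000 bytes
Per item: 10.7 MiB = 11,219,763.2 bytes
⌊256,000,000,000 / 11,219,763.2⌋ = 22,816

22,816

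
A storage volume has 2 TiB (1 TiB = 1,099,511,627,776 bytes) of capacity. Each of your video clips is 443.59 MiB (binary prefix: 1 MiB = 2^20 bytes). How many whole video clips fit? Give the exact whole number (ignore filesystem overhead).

4,727

Capacity: 2 TiB = 2,199,023,255,552 bytes
Per item: 443.59 MiB = 465,137,827.84 bytes
⌊2,199,023,255,552 / 465,137,827.84⌋ = 4,727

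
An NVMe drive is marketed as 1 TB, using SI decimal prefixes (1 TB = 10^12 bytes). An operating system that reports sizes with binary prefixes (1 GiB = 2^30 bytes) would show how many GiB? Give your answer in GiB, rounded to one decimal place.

1 TB = 1 × 10^12 bytes = 1,000,000,000,000 bytes
1 GiB = 2^30 bytes = 1,073,741,824 bytes
1,000,000,000,000 / 1,073,741,824 = 931.3 GiB

931.3 GiB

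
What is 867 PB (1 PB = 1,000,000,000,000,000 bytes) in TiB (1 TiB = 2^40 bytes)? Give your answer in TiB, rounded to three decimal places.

867 PB × 1,000,000,000,000,000 bytes/PB = 867,000,000,000,000,000 bytes
1 TiB = 2^40 bytes = 1,099,511,627,776 bytes
867,000,000,000,000,000 / 1,099,511,627,776 = 788,531.906 TiB

788,531.906 TiB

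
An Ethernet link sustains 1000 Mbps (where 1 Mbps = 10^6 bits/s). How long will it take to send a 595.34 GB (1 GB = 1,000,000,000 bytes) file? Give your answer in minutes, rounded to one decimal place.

595.34 GB = 595,340,000,000 bytes = 4,762,720,000,000 bits
1000 Mbps = 1,000,000,000 bits/s
time = 4,762,720,000,000 / 1,000,000,000 = 4,762.72 s
4,762.72 s / 60 = 79.4 minutes

79.4 minutes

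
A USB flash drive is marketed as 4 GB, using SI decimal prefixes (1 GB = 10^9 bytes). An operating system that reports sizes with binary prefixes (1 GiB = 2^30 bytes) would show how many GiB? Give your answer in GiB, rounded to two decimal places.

4 GB = 4 × 10^9 bytes = 4,000,000,000 bytes
1 GiB = 2^30 bytes = 1,073,741,824 bytes
4,000,000,000 / 1,073,741,824 = 3.73 GiB

3.73 GiB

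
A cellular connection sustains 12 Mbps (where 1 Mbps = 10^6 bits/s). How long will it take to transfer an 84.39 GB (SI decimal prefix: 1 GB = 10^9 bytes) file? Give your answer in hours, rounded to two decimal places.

15.63 hours

84.39 GB = 84,390,000,000 bytes = 675,120,000,000 bits
12 Mbps = 12,000,000 bits/s
time = 675,120,000,000 / 12,000,000 = 56,260.0000 s
56,260.0000 s / 3600 = 15.63 hours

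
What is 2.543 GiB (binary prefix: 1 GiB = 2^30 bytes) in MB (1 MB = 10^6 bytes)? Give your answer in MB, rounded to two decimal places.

2.543 GiB × 1,073,741,824 bytes/GiB = 2,730,525,458.432 bytes
1 MB = 1,000,000 bytes
2,730,525,458.432 / 1,000,000 = 2,730.53 MB

2,730.53 MB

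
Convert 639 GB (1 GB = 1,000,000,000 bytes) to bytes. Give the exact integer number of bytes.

639 × 1,000,000,000 = 639,000,000,000 bytes

639,000,000,000 bytes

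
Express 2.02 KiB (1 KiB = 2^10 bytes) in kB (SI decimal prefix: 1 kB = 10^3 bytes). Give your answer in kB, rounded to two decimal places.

2.07 kB

2.02 KiB = 2.02 × 2^10 bytes = 2,068.48 bytes
1 kB = 10^3 bytes = 1,000 bytes
2,068.48 / 1,000 = 2.07 kB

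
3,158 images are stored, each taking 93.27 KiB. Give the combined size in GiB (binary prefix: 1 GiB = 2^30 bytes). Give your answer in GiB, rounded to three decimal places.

Total = 3,158 × 93.27 KiB = 294546.66 KiB
= 294546.66 × 1,024 bytes = 301,615,779.84 bytes
1 GiB = 1,073,741,824 bytes
301,615,779.84 / 1,073,741,824 = 0.281 GiB

0.281 GiB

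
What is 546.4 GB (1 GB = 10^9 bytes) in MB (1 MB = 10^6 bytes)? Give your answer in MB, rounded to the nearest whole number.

546.4 GB × 1,000,000,000 bytes/GB = 546,400,000,000 bytes
1 MB = 10^6 bytes = 1,000,000 bytes
546,400,000,000 / 1,000,000 = 546,400 MB

546,400 MB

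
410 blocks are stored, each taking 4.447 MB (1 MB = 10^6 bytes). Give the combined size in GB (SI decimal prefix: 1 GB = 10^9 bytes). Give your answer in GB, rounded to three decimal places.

1.823 GB

Total = 410 × 4.447 MB = 1823.27 MB
= 1823.27 × 1,000,000 bytes = 1,823,270,000 bytes
1 GB = 1,000,000,000 bytes
1,823,270,000 / 1,000,000,000 = 1.823 GB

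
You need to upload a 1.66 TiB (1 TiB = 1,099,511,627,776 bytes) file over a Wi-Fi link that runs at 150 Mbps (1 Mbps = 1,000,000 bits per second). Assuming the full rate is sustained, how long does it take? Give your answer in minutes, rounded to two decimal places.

1.66 TiB = 1,825,189,302,108.16 bytes = 14,601,514,416,865.28 bits
150 Mbps = 150,000,000 bits/s
time = 14,601,514,416,865.28 / 150,000,000 = 97,343.429 s
97,343.429 s / 60 = 1,622.39 minutes

1,622.39 minutes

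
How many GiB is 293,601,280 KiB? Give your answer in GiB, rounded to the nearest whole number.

280 GiB

293,601,280 KiB = 293,601,280 × 2^10 bytes = 300,647,710,720 bytes
1 GiB = 1,073,741,824 bytes
300,647,710,720 / 1,073,741,824 = 280 GiB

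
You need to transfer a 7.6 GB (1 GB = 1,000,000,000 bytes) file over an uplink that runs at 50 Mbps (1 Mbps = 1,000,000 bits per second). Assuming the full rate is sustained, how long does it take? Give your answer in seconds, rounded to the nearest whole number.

1,216 seconds

7.6 GB = 7,600,000,000 bytes = 60,800,000,000 bits
50 Mbps = 50,000,000 bits/s
time = 60,800,000,000 / 50,000,000 = 1,216 s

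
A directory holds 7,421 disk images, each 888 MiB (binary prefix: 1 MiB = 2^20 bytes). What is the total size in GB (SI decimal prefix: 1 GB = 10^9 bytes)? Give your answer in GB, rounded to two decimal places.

6,909.96 GB

Total = 7,421 × 888 MiB = 6,589,848 MiB
= 6,589,848 × 1,048,576 bytes = 6,909,956,456,448 bytes
1 GB = 1,000,000,000 bytes
6,909,956,456,448 / 1,000,000,000 = 6,909.96 GB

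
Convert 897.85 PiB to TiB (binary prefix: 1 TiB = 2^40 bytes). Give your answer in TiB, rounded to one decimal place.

919,398.4 TiB

897.85 PiB = 897.85 × 2^50 bytes = 1,010,889,231,358,649,958.4 bytes
1 TiB = 2^40 bytes = 1,099,511,627,776 bytes
1,010,889,231,358,649,958.4 / 1,099,511,627,776 = 919,398.4 TiB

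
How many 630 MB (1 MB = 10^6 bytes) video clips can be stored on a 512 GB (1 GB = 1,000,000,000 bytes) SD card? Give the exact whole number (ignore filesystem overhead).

812

Capacity: 512 GB = 512,000,000,000 bytes
Per item: 630 MB = 630,000,000 bytes
⌊512,000,000,000 / 630,000,000⌋ = 812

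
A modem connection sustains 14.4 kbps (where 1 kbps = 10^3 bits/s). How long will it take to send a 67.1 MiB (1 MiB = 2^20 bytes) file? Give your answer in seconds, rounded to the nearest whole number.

67.1 MiB = 70,359,449.6 bytes = 562,875,596.8 bits
14.4 kbps = 14,400 bits/s
time = 562,875,596.8 / 14,400 = 39,089 s

39,089 seconds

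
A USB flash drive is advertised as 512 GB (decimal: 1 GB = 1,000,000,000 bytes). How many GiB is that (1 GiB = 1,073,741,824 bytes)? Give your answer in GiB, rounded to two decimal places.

512 GB × 1,000,000,000 bytes/GB = 512,000,000,000 bytes
1 GiB = 2^30 bytes = 1,073,741,824 bytes
512,000,000,000 / 1,073,741,824 = 476.84 GiB

476.84 GiB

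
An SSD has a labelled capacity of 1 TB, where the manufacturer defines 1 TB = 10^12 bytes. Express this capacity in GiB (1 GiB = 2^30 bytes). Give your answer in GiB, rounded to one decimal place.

931.3 GiB

1 TB = 1 × 10^12 bytes = 1,000,000,000,000 bytes
1 GiB = 2^30 bytes = 1,073,741,824 bytes
1,000,000,000,000 / 1,073,741,824 = 931.3 GiB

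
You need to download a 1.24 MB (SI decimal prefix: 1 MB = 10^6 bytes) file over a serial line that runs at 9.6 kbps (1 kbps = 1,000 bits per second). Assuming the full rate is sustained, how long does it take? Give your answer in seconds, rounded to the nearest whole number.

1,033 seconds

1.24 MB = 1,240,000 bytes = 9,920,000 bits
9.6 kbps = 9,600 bits/s
time = 9,920,000 / 9,600 = 1,033 s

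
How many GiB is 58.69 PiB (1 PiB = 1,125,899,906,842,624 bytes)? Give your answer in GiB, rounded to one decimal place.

61,540,925.4 GiB

58.69 PiB × 1,125,899,906,842,624 bytes/PiB = 66,079,065,532,593,602.56 bytes
1 GiB = 1,073,741,824 bytes
66,079,065,532,593,602.56 / 1,073,741,824 = 61,540,925.4 GiB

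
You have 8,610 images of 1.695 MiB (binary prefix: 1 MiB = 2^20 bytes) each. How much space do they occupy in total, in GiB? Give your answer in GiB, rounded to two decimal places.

Total = 8,610 × 1.695 MiB = 14593.95 MiB
= 14593.95 × 1,048,576 bytes = 15,302,865,715.2 bytes
1 GiB = 1,073,741,824 bytes
15,302,865,715.2 / 1,073,741,824 = 14.25 GiB

14.25 GiB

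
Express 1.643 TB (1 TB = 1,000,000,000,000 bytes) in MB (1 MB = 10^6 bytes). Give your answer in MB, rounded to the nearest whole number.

1.643 TB × 1,000,000,000,000 bytes/TB = 1,643,000,000,000 bytes
1 MB = 10^6 bytes = 1,000,000 bytes
1,643,000,000,000 / 1,000,000 = 1,643,000 MB

1,643,000 MB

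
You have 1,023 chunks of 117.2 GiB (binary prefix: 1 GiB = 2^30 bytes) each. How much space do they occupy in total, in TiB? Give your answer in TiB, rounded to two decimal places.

117.09 TiB

Total = 1,023 × 117.2 GiB = 119895.6 GiB
= 119895.6 × 1,073,741,824 bytes = 128,736,920,233,574.4 bytes
1 TiB = 1,099,511,627,776 bytes
128,736,920,233,574.4 / 1,099,511,627,776 = 117.09 TiB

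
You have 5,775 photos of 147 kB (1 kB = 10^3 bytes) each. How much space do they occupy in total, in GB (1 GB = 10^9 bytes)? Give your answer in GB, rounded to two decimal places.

0.85 GB

Total = 5,775 × 147 kB = 848,925 kB
= 848,925 × 1,000 bytes = 848,925,000 bytes
1 GB = 1,000,000,000 bytes
848,925,000 / 1,000,000,000 = 0.85 GB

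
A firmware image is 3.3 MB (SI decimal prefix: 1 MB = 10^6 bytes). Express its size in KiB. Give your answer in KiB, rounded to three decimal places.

3.3 MB = 3.3 × 10^6 bytes = 3,300,000 bytes
1 KiB = 2^10 bytes = 1,024 bytes
3,300,000 / 1,024 = 3,222.656 KiB

3,222.656 KiB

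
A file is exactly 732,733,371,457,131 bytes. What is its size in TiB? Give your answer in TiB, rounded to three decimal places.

666.417 TiB

732,733,371,457,131 bytes given.
1 TiB = 2^40 bytes = 1,099,511,627,776 bytes
732,733,371,457,131 / 1,099,511,627,776 = 666.417 TiB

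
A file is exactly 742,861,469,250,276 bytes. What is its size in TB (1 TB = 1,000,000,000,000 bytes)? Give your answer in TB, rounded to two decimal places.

742.86 TB

742,861,469,250,276 bytes given.
1 TB = 10^12 bytes = 1,000,000,000,000 bytes
742,861,469,250,276 / 1,000,000,000,000 = 742.86 TB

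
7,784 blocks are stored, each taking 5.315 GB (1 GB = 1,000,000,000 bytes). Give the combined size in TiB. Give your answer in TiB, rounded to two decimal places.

37.63 TiB

Total = 7,784 × 5.315 GB = 41371.96 GB
= 41371.96 × 1,000,000,000 bytes = 41,371,960,000,000 bytes
1 TiB = 1,099,511,627,776 bytes
41,371,960,000,000 / 1,099,511,627,776 = 37.63 TiB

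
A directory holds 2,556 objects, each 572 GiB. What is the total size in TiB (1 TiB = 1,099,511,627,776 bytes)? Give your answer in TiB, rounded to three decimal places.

1,427.766 TiB

Total = 2,556 × 572 GiB = 1,462,032 GiB
= 1,462,032 × 1,073,741,824 bytes = 1,569,844,906,426,368 bytes
1 TiB = 1,099,511,627,776 bytes
1,569,844,906,426,368 / 1,099,511,627,776 = 1,427.766 TiB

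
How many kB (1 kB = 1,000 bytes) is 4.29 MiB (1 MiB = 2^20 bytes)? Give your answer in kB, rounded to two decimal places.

4,498.39 kB

4.29 MiB = 4.29 × 2^20 bytes = 4,498,391.04 bytes
1 kB = 1,000 bytes
4,498,391.04 / 1,000 = 4,498.39 kB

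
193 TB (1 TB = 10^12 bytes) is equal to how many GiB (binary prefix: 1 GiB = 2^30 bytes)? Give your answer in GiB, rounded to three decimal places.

193 TB = 193 × 10^12 bytes = 193,000,000,000,000 bytes
1 GiB = 2^30 bytes = 1,073,741,824 bytes
193,000,000,000,000 / 1,073,741,824 = 179,745.257 GiB

179,745.257 GiB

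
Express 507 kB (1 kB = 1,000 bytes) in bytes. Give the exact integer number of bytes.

507,000 bytes

507 × 1,000 = 507,000 bytes  (1 kB = 10^3 bytes)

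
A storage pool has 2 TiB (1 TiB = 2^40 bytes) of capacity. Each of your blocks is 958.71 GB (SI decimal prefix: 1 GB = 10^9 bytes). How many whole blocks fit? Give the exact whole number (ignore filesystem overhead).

Capacity: 2 TiB = 2,199,023,255,552 bytes
Per item: 958.71 GB = 958,710,000,000 bytes
⌊2,199,023,255,552 / 958,710,000,000⌋ = 2

2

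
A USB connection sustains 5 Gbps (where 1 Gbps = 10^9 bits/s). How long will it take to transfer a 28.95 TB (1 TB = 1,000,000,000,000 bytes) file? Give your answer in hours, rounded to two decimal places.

28.95 TB = 28,950,000,000,000 bytes = 231,600,000,000,000 bits
5 Gbps = 5,000,000,000 bits/s
time = 231,600,000,000,000 / 5,000,000,000 = 46,320.0000 s
46,320.0000 s / 3600 = 12.87 hours

12.87 hours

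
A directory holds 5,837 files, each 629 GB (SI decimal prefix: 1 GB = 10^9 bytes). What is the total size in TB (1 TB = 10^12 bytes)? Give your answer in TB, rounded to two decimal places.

3,671.47 TB

Total = 5,837 × 629 GB = 3,671,473 GB
= 3,671,473 × 1,000,000,000 bytes = 3,671,473,000,000,000 bytes
1 TB = 1,000,000,000,000 bytes
3,671,473,000,000,000 / 1,000,000,000,000 = 3,671.47 TB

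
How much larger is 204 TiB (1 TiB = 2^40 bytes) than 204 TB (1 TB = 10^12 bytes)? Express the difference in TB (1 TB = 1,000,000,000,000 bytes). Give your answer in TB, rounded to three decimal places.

204 TiB = 204 × 1,099,511,627,776 = 224,300,372,066,304 bytes
204 TB = 204 × 1,000,000,000,000 = 204,000,000,000,000 bytes
difference = 20,300,372,066,304 bytes
20,300,372,066,304 / 1,000,000,000,000 = 20.300 TB

20.300 TB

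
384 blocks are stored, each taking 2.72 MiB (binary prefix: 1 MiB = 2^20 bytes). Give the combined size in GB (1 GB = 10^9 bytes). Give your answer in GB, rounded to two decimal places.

1.10 GB

Total = 384 × 2.72 MiB = 1044.48 MiB
= 1044.48 × 1,048,576 bytes = 1,095,216,660.48 bytes
1 GB = 1,000,000,000 bytes
1,095,216,660.48 / 1,000,000,000 = 1.10 GB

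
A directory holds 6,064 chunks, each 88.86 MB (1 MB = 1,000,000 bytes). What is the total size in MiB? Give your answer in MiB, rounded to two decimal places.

Total = 6,064 × 88.86 MB = 538847.04 MB
= 538847.04 × 1,000,000 bytes = 538,847,040,000 bytes
1 MiB = 1,048,576 bytes
538,847,040,000 / 1,048,576 = 513,884.58 MiB

513,884.58 MiB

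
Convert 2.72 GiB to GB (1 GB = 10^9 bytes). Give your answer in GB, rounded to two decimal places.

2.72 GiB = 2.72 × 2^30 bytes = 2,920,577,761.28 bytes
1 GB = 1,000,000,000 bytes
2,920,577,761.28 / 1,000,000,000 = 2.92 GB

2.92 GB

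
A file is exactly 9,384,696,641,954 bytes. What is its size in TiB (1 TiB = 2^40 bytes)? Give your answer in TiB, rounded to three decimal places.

9,384,696,641,954 bytes given.
1 TiB = 2^40 bytes = 1,099,511,627,776 bytes
9,384,696,641,954 / 1,099,511,627,776 = 8.535 TiB

8.535 TiB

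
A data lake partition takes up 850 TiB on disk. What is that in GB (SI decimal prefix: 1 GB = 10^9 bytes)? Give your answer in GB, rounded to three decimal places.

934,584.884 GB

850 TiB = 850 × 2^40 bytes = 934,584,883,609,600 bytes
1 GB = 1,000,000,000 bytes
934,584,883,609,600 / 1,000,000,000 = 934,584.884 GB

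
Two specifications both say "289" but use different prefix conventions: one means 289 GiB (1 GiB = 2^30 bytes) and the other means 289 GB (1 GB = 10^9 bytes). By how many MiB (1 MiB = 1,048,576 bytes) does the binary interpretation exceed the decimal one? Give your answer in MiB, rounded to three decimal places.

20,324.123 MiB

289 GiB = 289 × 1,073,741,824 = 310,311,387,136 bytes
289 GB = 289 × 1,000,000,000 = 289,000,000,000 bytes
difference = 21,311,387,136 bytes
21,311,387,136 / 1,048,576 = 20,324.123 MiB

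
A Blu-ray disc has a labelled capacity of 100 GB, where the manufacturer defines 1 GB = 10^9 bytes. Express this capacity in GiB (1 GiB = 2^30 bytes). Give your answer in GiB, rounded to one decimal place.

93.1 GiB

100 GB × 1,000,000,000 bytes/GB = 100,000,000,000 bytes
1 GiB = 2^30 bytes = 1,073,741,824 bytes
100,000,000,000 / 1,073,741,824 = 93.1 GiB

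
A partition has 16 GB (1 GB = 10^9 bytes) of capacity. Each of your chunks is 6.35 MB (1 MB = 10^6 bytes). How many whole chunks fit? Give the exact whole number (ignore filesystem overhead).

Capacity: 16 GB = 16,000,000,000 bytes
Per item: 6.35 MB = 6,350,000 bytes
⌊16,000,000,000 / 6,350,000⌋ = 2,519

2,519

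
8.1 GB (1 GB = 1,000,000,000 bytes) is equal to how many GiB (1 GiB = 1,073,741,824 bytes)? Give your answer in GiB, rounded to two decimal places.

8.1 GB = 8.1 × 10^9 bytes = 8,100,000,000 bytes
1 GiB = 1,073,741,824 bytes
8,100,000,000 / 1,073,741,824 = 7.54 GiB

7.54 GiB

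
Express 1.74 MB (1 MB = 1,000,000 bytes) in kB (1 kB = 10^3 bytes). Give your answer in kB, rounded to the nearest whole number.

1.74 MB = 1.74 × 10^6 bytes = 1,740,000 bytes
1 kB = 10^3 bytes = 1,000 bytes
1,740,000 / 1,000 = 1,740 kB

1,740 kB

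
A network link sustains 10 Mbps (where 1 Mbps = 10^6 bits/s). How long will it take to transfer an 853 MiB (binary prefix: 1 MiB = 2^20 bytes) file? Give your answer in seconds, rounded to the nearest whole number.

853 MiB = 894,435,328 bytes = 7,155,482,624 bits
10 Mbps = 10,000,000 bits/s
time = 7,155,482,624 / 10,000,000 = 716 s

716 seconds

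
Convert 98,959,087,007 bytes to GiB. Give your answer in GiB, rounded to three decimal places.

92.163 GiB

98,959,087,007 bytes given.
1 GiB = 2^30 bytes = 1,073,741,824 bytes
98,959,087,007 / 1,073,741,824 = 92.163 GiB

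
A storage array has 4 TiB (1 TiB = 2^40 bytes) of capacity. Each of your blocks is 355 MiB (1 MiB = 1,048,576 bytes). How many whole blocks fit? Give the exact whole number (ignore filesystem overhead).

Capacity: 4 TiB = 4,398,046,511,104 bytes
Per item: 355 MiB = 372,244,480 bytes
⌊4,398,046,511,104 / 372,244,480⌋ = 11,814

11,814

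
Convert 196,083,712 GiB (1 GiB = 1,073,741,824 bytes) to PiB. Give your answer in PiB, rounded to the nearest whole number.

187 PiB

196,083,712 GiB = 196,083,712 × 2^30 bytes = 210,543,282,579,570,688 bytes
1 PiB = 1,125,899,906,842,624 bytes
210,543,282,579,570,688 / 1,125,899,906,842,624 = 187 PiB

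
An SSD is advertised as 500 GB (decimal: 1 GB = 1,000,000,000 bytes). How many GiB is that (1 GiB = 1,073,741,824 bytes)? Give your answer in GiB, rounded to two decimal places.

465.66 GiB

500 GB = 500 × 10^9 bytes = 500,000,000,000 bytes
1 GiB = 2^30 bytes = 1,073,741,824 bytes
500,000,000,000 / 1,073,741,824 = 465.66 GiB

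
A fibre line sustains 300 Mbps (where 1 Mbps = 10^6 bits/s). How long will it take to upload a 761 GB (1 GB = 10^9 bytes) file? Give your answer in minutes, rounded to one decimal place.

761 GB = 761,000,000,000 bytes = 6,088,000,000,000 bits
300 Mbps = 300,000,000 bits/s
time = 6,088,000,000,000 / 300,000,000 = 20,293.33 s
20,293.33 s / 60 = 338.2 minutes

338.2 minutes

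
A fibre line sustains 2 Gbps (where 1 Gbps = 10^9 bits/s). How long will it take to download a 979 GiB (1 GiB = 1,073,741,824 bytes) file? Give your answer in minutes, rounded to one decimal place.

70.1 minutes

979 GiB = 1,051,193,245,696 bytes = 8,409,545,965,568 bits
2 Gbps = 2,000,000,000 bits/s
time = 8,409,545,965,568 / 2,000,000,000 = 4,204.77 s
4,204.77 s / 60 = 70.1 minutes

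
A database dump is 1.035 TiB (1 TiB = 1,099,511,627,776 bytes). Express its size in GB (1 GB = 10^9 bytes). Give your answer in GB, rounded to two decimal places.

1,137.99 GB

1.035 TiB × 1,099,511,627,776 bytes/TiB = 1,137,994,534,748.16 bytes
1 GB = 1,000,000,000 bytes
1,137,994,534,748.16 / 1,000,000,000 = 1,137.99 GB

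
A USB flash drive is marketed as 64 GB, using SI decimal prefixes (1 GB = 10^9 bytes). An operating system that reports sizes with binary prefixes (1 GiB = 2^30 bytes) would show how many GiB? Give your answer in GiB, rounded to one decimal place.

59.6 GiB

64 GB × 1,000,000,000 bytes/GB = 64,000,000,000 bytes
1 GiB = 2^30 bytes = 1,073,741,824 bytes
64,000,000,000 / 1,073,741,824 = 59.6 GiB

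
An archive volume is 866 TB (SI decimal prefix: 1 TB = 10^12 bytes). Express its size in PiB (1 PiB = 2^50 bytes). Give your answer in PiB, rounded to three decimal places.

866 TB = 866 × 10^12 bytes = 866,000,000,000,000 bytes
1 PiB = 1,125,899,906,842,624 bytes
866,000,000,000,000 / 1,125,899,906,842,624 = 0.769 PiB

0.769 PiB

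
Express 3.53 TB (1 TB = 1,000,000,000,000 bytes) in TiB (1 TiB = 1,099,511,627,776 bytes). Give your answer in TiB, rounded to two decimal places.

3.53 TB = 3.53 × 10^12 bytes = 3,530,000,000,000 bytes
1 TiB = 1,099,511,627,776 bytes
3,530,000,000,000 / 1,099,511,627,776 = 3.21 TiB

3.21 TiB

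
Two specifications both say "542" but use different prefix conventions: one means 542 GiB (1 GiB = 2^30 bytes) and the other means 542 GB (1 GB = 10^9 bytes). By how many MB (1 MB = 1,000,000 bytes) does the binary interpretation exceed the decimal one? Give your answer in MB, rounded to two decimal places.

39,968.07 MB

542 GiB = 542 × 1,073,741,824 = 581,968,068,608 bytes
542 GB = 542 × 1,000,000,000 = 542,000,000,000 bytes
difference = 39,968,068,608 bytes
39,968,068,608 / 1,000,000 = 39,968.07 MB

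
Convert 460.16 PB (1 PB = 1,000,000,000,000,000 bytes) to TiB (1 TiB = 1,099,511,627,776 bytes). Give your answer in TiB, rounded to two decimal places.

460.16 PB = 460.16 × 10^15 bytes = 460,160,000,000,000,000 bytes
1 TiB = 1,099,511,627,776 bytes
460,160,000,000,000,000 / 1,099,511,627,776 = 418,513.08 TiB

418,513.08 TiB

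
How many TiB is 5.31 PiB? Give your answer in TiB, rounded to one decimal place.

5,437.4 TiB

5.31 PiB × 1,125,899,906,842,624 bytes/PiB = 5,978,528,505,334,333.44 bytes
1 TiB = 2^40 bytes = 1,099,511,627,776 bytes
5,978,528,505,334,333.44 / 1,099,511,627,776 = 5,437.4 TiB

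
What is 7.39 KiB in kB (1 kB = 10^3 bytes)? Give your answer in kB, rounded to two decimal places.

7.57 kB

7.39 KiB × 1,024 bytes/KiB = 7,567.36 bytes
1 kB = 1,000 bytes
7,567.36 / 1,000 = 7.57 kB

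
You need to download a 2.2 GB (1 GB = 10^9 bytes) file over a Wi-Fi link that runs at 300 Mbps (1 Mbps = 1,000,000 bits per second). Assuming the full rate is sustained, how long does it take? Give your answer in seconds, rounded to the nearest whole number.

2.2 GB = 2,200,000,000 bytes = 17,600,000,000 bits
300 Mbps = 300,000,000 bits/s
time = 17,600,000,000 / 300,000,000 = 59 s

59 seconds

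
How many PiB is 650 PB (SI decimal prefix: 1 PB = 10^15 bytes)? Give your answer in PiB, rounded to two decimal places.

577.32 PiB

650 PB × 1,000,000,000,000,000 bytes/PB = 650,000,000,000,000,000 bytes
1 PiB = 2^50 bytes = 1,125,899,906,842,624 bytes
650,000,000,000,000,000 / 1,125,899,906,842,624 = 577.32 PiB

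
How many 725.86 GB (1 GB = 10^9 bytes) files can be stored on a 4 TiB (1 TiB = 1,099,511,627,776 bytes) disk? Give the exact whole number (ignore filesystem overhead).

6

Capacity: 4 TiB = 4,398,046,511,104 bytes
Per item: 725.86 GB = 725,860,000,000 bytes
⌊4,398,046,511,104 / 725,860,000,000⌋ = 6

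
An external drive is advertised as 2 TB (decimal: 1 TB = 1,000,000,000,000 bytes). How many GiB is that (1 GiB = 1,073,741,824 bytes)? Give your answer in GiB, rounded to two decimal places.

1,862.65 GiB

2 TB = 2 × 10^12 bytes = 2,000,000,000,000 bytes
1 GiB = 1,073,741,824 bytes
2,000,000,000,000 / 1,073,741,824 = 1,862.65 GiB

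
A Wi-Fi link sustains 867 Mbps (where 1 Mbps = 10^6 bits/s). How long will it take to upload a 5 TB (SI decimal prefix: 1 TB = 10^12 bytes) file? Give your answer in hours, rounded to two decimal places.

5 TB = 5,000,000,000,000 bytes = 40,000,000,000,000 bits
867 Mbps = 867,000,000 bits/s
time = 40,000,000,000,000 / 867,000,000 = 46,136.1015 s
46,136.1015 s / 3600 = 12.82 hours

12.82 hours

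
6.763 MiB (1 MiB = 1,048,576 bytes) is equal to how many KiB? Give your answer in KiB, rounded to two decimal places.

6.763 MiB = 6.763 × 2^20 bytes = 7,091,519.488 bytes
1 KiB = 2^10 bytes = 1,024 bytes
7,091,519.488 / 1,024 = 6,925.31 KiB

6,925.31 KiB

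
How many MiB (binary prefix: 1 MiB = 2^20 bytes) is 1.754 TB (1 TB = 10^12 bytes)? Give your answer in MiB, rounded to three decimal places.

1.754 TB × 1,000,000,000,000 bytes/TB = 1,754,000,000,000 bytes
1 MiB = 1,048,576 bytes
1,754,000,000,000 / 1,048,576 = 1,672,744.751 MiB

1,672,744.751 MiB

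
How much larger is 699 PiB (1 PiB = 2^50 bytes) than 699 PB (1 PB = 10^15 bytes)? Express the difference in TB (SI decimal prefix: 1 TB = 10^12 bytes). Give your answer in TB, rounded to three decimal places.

699 PiB = 699 × 1,125,899,906,842,624 = 787,004,034,882,994,176 bytes
699 PB = 699 × 1,000,000,000,000,000 = 699,000,000,000,000,000 bytes
difference = 88,004,034,882,994,176 bytes
88,004,034,882,994,176 / 1,000,000,000,000 = 88,004.035 TB

88,004.035 TB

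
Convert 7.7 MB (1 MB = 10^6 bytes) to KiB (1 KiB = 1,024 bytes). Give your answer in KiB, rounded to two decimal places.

7,519.53 KiB

7.7 MB × 1,000,000 bytes/MB = 7,700,000 bytes
1 KiB = 1,024 bytes
7,700,000 / 1,024 = 7,519.53 KiB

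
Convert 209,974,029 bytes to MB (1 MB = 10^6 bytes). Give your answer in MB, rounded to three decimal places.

209,974,029 bytes given.
1 MB = 10^6 bytes = 1,000,000 bytes
209,974,029 / 1,000,000 = 209.974 MB

209.974 MB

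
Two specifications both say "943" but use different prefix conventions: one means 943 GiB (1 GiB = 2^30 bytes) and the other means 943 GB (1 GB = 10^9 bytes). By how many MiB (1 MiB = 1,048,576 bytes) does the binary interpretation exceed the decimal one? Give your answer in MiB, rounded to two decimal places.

66,317.12 MiB

943 GiB = 943 × 1,073,741,824 = 1,012,538,540,032 bytes
943 GB = 943 × 1,000,000,000 = 943,000,000,000 bytes
difference = 69,538,540,032 bytes
69,538,540,032 / 1,048,576 = 66,317.12 MiB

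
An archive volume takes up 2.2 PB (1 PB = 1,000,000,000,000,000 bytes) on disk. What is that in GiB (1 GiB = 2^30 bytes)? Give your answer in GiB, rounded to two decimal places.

2,048,909.66 GiB

2.2 PB = 2.2 × 10^15 bytes = 2,200,000,000,000,000 bytes
1 GiB = 1,073,741,824 bytes
2,200,000,000,000,000 / 1,073,741,824 = 2,048,909.66 GiB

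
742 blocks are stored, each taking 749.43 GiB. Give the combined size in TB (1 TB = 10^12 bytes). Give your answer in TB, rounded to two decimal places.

597.08 TB

Total = 742 × 749.43 GiB = 556077.06 GiB
= 556077.06 × 1,073,741,824 bytes = 597,083,196,688,957.44 bytes
1 TB = 1,000,000,000,000 bytes
597,083,196,688,957.44 / 1,000,000,000,000 = 597.08 TB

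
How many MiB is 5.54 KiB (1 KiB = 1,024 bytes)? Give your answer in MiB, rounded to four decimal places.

5.54 KiB × 1,024 bytes/KiB = 5,672.96 bytes
1 MiB = 2^20 bytes = 1,048,576 bytes
5,672.96 / 1,048,576 = 0.0054 MiB

0.0054 MiB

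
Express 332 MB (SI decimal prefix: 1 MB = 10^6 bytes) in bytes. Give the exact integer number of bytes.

332,000,000 bytes

332 × 1,000,000 = 332,000,000 bytes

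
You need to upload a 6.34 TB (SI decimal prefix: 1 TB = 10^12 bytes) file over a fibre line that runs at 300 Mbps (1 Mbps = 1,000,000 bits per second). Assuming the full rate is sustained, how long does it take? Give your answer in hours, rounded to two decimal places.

46.96 hours

6.34 TB = 6,340,000,000,000 bytes = 50,720,000,000,000 bits
300 Mbps = 300,000,000 bits/s
time = 50,720,000,000,000 / 300,000,000 = 169,066.6667 s
169,066.6667 s / 3600 = 46.96 hours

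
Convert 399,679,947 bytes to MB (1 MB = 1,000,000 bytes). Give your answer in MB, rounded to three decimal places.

399.680 MB

399,679,947 bytes given.
1 MB = 1,000,000 bytes
399,679,947 / 1,000,000 = 399.680 MB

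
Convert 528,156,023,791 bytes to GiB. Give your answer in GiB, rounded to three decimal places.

491.884 GiB

528,156,023,791 bytes given.
1 GiB = 1,073,741,824 bytes
528,156,023,791 / 1,073,741,824 = 491.884 GiB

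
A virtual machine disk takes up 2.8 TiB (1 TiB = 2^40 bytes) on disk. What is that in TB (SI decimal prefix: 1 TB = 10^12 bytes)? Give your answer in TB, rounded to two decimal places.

2.8 TiB = 2.8 × 2^40 bytes = 3,078,632,557,772.8 bytes
1 TB = 10^12 bytes = 1,000,000,000,000 bytes
3,078,632,557,772.8 / 1,000,000,000,000 = 3.08 TB

3.08 TB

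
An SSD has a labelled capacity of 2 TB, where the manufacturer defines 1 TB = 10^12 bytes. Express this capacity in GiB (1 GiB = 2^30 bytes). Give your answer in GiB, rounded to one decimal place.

1,862.6 GiB

2 TB = 2 × 10^12 bytes = 2,000,000,000,000 bytes
1 GiB = 1,073,741,824 bytes
2,000,000,000,000 / 1,073,741,824 = 1,862.6 GiB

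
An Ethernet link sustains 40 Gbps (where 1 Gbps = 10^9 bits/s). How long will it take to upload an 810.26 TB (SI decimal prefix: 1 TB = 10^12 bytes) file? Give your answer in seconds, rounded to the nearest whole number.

810.26 TB = 810,260,000,000,000 bytes = 6,482,080,000,000,000 bits
40 Gbps = 40,000,000,000 bits/s
time = 6,482,080,000,000,000 / 40,000,000,000 = 162,052 s

162,052 seconds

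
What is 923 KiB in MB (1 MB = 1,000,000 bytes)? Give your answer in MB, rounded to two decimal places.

0.95 MB

923 KiB = 923 × 2^10 bytes = 945,152 bytes
1 MB = 1,000,000 bytes
945,152 / 1,000,000 = 0.95 MB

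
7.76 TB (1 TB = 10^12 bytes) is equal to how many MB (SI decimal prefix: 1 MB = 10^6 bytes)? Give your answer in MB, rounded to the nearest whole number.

7.76 TB × 1,000,000,000,000 bytes/TB = 7,760,000,000,000 bytes
1 MB = 10^6 bytes = 1,000,000 bytes
7,760,000,000,000 / 1,000,000 = 7,760,000 MB

7,760,000 MB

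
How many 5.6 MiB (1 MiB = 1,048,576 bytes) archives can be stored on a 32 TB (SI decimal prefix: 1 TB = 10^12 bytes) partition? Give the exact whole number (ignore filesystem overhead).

Capacity: 32 TB = 32,000,000,000,000 bytes
Per item: 5.6 MiB = 5,872,025.6 bytes
⌊32,000,000,000,000 / 5,872,025.6⌋ = 5,449,567

5,449,567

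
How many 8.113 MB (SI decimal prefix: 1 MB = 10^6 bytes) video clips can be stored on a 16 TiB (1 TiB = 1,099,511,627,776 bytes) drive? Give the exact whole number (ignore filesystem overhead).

2,168,394

Capacity: 16 TiB = 17,592,186,044,416 bytes
Per item: 8.113 MB = 8,113,000 bytes
⌊17,592,186,044,416 / 8,113,000⌋ = 2,168,394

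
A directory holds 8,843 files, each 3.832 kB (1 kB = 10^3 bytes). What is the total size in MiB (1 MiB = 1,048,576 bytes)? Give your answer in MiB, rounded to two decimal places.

Total = 8,843 × 3.832 kB = 33886.376 kB
= 33886.376 × 1,000 bytes = 33,886,376 bytes
1 MiB = 1,048,576 bytes
33,886,376 / 1,048,576 = 32.32 MiB

32.32 MiB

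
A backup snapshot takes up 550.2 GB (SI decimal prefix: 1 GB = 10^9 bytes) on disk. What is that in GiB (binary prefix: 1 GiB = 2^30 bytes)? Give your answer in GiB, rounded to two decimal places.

550.2 GB × 1,000,000,000 bytes/GB = 550,200,000,000 bytes
1 GiB = 2^30 bytes = 1,073,741,824 bytes
550,200,000,000 / 1,073,741,824 = 512.41 GiB

512.41 GiB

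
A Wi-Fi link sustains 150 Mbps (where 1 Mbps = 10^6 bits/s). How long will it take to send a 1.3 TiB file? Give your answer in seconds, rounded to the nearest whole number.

1.3 TiB = 1,429,365,116,108.8 bytes = 11,434,920,928,870.4 bits
150 Mbps = 150,000,000 bits/s
time = 11,434,920,928,870.4 / 150,000,000 = 76,233 s

76,233 seconds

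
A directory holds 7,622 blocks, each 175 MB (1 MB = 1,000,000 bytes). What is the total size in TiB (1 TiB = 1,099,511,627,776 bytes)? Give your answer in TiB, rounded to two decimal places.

Total = 7,622 × 175 MB = 1,333,850 MB
= 1,333,850 × 1,000,000 bytes = 1,333,850,000,000 bytes
1 TiB = 1,099,511,627,776 bytes
1,333,850,000,000 / 1,099,511,627,776 = 1.21 TiB

1.21 TiB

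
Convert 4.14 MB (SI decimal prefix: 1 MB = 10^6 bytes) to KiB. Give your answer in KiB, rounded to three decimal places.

4,042.969 KiB

4.14 MB × 1,000,000 bytes/MB = 4,140,000 bytes
1 KiB = 1,024 bytes
4,140,000 / 1,024 = 4,042.969 KiB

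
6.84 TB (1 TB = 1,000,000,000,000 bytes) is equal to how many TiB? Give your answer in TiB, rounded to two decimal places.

6.84 TB = 6.84 × 10^12 bytes = 6,840,000,000,000 bytes
1 TiB = 2^40 bytes = 1,099,511,627,776 bytes
6,840,000,000,000 / 1,099,511,627,776 = 6.22 TiB

6.22 TiB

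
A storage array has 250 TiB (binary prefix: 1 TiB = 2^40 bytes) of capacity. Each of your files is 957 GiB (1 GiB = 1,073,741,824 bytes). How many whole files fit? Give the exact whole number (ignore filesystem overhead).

267

Capacity: 250 TiB = 274,877,906,944,000 bytes
Per item: 957 GiB = 1,027,570,925,568 bytes
⌊274,877,906,944,000 / 1,027,570,925,568⌋ = 267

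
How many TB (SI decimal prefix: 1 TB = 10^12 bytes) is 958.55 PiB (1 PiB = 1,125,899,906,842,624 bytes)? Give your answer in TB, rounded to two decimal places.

1,079,231.36 TB

958.55 PiB = 958.55 × 2^50 bytes = 1,079,231,355,703,997,235.2 bytes
1 TB = 1,000,000,000,000 bytes
1,079,231,355,703,997,235.2 / 1,000,000,000,000 = 1,079,231.36 TB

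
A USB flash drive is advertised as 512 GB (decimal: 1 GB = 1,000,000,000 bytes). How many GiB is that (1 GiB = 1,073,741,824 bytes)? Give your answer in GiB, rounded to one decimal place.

512 GB = 512 × 10^9 bytes = 512,000,000,000 bytes
1 GiB = 1,073,741,824 bytes
512,000,000,000 / 1,073,741,824 = 476.8 GiB

476.8 GiB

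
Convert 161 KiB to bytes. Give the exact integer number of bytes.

164,864 bytes

161 × 1,024 = 164,864 bytes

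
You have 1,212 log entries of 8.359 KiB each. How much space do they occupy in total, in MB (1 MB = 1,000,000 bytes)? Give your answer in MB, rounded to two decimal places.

Total = 1,212 × 8.359 KiB = 10131.108 KiB
= 10131.108 × 1,024 bytes = 10,374,254.592 bytes
1 MB = 1,000,000 bytes
10,374,254.592 / 1,000,000 = 10.37 MB

10.37 MB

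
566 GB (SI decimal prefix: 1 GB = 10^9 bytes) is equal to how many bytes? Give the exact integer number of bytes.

566 × 1,000,000,000 = 566,000,000,000 bytes

566,000,000,000 bytes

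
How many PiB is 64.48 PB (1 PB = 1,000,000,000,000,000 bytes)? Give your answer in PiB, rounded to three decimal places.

57.270 PiB

64.48 PB = 64.48 × 10^15 bytes = 64,480,000,000,000,000 bytes
1 PiB = 1,125,899,906,842,624 bytes
64,480,000,000,000,000 / 1,125,899,906,842,624 = 57.270 PiB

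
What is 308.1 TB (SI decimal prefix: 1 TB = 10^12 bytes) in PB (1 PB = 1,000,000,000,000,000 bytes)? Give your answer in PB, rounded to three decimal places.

0.308 PB

308.1 TB = 308.1 × 10^12 bytes = 308,100,000,000,000 bytes
1 PB = 1,000,000,000,000,000 bytes
308,100,000,000,000 / 1,000,000,000,000,000 = 0.308 PB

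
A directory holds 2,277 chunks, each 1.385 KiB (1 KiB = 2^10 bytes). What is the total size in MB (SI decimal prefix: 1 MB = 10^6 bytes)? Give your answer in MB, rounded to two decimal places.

3.23 MB

Total = 2,277 × 1.385 KiB = 3153.645 KiB
= 3153.645 × 1,024 bytes = 3,229,332.48 bytes
1 MB = 1,000,000 bytes
3,229,332.48 / 1,000,000 = 3.23 MB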